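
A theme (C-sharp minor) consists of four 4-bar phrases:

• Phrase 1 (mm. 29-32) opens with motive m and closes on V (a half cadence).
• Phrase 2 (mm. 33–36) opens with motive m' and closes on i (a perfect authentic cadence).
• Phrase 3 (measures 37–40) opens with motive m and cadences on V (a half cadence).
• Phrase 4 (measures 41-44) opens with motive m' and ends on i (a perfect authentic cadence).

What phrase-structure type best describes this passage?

The cadence pattern HC–PAC–HC–PAC is weak–strong twice, and phrases 3–4 restate phrases 1–2: a period heard twice, not a double period (which would end weakly at phrase 2).

repeated period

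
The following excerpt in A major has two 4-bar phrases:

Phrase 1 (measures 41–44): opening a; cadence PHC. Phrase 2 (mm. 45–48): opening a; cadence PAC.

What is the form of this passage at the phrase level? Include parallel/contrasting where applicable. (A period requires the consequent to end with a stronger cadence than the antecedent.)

Phrase 1 ends with a Phrygian half cadence (weaker) and phrase 2 with a perfect authentic cadence (stronger): antecedent + consequent = a period.
The two phrases open with the same material (a / a), so the period is parallel.

parallel period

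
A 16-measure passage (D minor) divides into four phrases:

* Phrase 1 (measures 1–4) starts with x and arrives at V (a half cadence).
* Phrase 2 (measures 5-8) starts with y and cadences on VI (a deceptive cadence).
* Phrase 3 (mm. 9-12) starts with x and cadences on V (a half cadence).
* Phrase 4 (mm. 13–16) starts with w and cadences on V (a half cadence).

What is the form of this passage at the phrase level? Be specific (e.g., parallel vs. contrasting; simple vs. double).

phrase group

Phrase 4 ends with a half cadence, no stronger than phrase 2's deceptive cadence, so the four phrases do not form a double period; nor do phrases 3–4 duplicate 1–2, so it is not a repeated period. With no phrase reaching a conclusive cadence, the passage is a phrase group.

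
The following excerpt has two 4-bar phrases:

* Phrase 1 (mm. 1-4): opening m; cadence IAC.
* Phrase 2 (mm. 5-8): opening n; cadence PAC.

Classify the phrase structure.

Phrase 1 ends with an imperfect authentic cadence (weaker) and phrase 2 with a perfect authentic cadence (stronger): antecedent + consequent = a period.
The two phrases open with different material (m / n), so the period is contrasting.

contrasting period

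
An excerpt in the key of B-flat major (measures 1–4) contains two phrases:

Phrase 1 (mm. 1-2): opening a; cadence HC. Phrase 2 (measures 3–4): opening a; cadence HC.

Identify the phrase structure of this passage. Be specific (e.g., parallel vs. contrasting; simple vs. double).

repeated phrase

Both phrases have the same opening (a) and the same cadence (half cadence): the second is a restatement, not a consequent, so this is a repeated phrase rather than a period.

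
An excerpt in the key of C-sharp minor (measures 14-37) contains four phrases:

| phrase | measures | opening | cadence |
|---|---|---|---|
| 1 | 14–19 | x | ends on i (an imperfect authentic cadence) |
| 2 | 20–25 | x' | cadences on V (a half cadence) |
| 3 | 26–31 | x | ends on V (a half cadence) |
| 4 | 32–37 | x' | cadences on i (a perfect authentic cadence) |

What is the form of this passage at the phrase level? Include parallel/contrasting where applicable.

parallel double period

Four phrases in two halves: the first half (mm. 14–25) ends with a half cadence, the second (mm. 26-37) with a perfect authentic cadence — a large antecedent–consequent pair, i.e. a double period.
Phrase 3 begins with the same material as phrase 1, making it parallel.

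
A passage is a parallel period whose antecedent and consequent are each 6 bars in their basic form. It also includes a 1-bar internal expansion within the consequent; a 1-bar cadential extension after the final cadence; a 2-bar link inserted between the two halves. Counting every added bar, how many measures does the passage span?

16 measures

Basic parallel period: 6 + 6 = 12 bars.
12 (basic form) + 1 (internal expansion) + 1 (cadential extension) + 2 (link) = 16.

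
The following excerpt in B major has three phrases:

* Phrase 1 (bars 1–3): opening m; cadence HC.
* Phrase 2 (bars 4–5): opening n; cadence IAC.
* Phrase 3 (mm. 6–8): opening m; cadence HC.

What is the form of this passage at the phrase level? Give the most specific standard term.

The final phrase closes with a half cadence, which is not stronger than the preceding imperfect authentic cadence; the 3 phrases lack an overall antecedent–consequent design and so form a phrase group.

phrase group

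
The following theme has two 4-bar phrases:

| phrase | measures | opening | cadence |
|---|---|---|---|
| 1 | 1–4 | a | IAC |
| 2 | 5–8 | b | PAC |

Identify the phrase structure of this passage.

Phrase 1 ends with an imperfect authentic cadence (weaker) and phrase 2 with a perfect authentic cadence (stronger): antecedent + consequent = a period.
The two phrases open with different material (a / b), so the period is contrasting.

contrasting period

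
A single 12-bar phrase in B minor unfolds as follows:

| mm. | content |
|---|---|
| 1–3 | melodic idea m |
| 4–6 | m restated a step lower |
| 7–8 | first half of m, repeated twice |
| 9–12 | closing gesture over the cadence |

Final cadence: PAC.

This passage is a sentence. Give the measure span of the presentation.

measures 1–6

The presentation of a sentence is the basic idea (mm. 1-3) plus its repetition (bars 4–6); the presentation is therefore mm. 1-6.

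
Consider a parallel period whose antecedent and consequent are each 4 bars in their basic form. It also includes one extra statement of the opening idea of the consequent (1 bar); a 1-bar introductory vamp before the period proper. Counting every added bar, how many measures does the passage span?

10 measures

Basic parallel period: 4 + 4 = 8 bars.
8 (basic form) + 1 (extra statement) + 1 (introduction) = 10.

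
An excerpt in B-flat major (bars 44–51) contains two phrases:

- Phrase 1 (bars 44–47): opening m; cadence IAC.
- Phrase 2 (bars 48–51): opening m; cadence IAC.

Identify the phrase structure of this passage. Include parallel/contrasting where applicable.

repeated phrase

Both phrases have the same opening (m) and the same cadence (imperfect authentic cadence): the second is a restatement, not a consequent, so this is a repeated phrase rather than a period.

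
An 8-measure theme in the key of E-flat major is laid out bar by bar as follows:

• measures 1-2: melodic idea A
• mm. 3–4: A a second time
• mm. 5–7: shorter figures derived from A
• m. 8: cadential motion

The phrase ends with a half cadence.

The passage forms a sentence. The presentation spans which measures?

measures 1–4

The presentation of a sentence is the basic idea (bars 1–2) plus its repetition (measures 3-4); the presentation is therefore mm. 1-4.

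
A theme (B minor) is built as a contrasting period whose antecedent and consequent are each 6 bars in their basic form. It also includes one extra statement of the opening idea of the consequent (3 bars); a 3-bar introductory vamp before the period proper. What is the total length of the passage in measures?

18 measures

Basic contrasting period: 6 + 6 = 12 bars.
12 (basic form) + 3 (extra statement) + 3 (introduction) = 18.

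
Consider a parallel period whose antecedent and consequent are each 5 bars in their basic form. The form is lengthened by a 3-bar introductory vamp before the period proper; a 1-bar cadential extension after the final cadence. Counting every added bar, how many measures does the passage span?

Basic parallel period: 5 + 5 = 10 bars.
10 (basic form) + 3 (introduction) + 1 (cadential extension) = 14.

14 measures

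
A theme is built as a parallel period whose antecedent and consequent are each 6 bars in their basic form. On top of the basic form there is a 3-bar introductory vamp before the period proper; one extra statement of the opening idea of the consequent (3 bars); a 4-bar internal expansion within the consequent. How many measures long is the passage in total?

Basic parallel period: 6 + 6 = 12 bars.
12 (basic form) + 3 (introduction) + 3 (extra statement) + 4 (internal expansion) = 22.

22 measures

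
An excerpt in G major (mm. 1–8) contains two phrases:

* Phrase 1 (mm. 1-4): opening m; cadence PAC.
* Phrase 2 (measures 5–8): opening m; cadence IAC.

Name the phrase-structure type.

phrase group

The second phrase closes with an imperfect authentic cadence, which is not stronger than the first phrase's perfect authentic cadence; without a weak→strong cadential pair there is no antecedent–consequent relationship, so this is a phrase group rather than a period.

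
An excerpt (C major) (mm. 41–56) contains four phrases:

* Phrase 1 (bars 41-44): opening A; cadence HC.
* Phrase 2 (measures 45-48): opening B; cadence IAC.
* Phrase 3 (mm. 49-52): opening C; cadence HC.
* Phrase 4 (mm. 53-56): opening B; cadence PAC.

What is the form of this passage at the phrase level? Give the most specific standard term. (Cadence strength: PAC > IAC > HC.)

contrasting double period

Four phrases in two halves: the first half (bars 41–48) ends with an imperfect authentic cadence, the second (measures 49-56) with a perfect authentic cadence — a large antecedent–consequent pair, i.e. a double period.
Phrase 3 begins with different material from phrase 1, making it contrasting.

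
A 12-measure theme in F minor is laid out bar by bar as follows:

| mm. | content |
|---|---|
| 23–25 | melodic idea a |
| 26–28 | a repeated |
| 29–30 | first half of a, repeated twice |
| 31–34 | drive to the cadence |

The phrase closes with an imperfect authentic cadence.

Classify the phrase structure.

Basic idea (mm. 23–25) + its repetition (measures 26-28) form the presentation; fragmentation and cadence (mm. 29–34) form the continuation — the 12-bar whole is a sentence.

sentence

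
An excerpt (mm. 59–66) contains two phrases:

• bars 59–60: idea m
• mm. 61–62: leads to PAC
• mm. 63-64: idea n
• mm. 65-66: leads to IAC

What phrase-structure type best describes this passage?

The second phrase closes with an imperfect authentic cadence, which is not stronger than the first phrase's perfect authentic cadence; without a weak→strong cadential pair there is no antecedent–consequent relationship, so this is a phrase group rather than a period.

phrase group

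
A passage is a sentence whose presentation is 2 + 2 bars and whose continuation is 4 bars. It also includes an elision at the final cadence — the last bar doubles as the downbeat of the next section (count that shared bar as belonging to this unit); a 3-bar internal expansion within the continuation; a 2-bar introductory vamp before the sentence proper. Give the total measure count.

Basic sentence: 2 + 2 + 4 = 8 bars.
8 (basic form) + 3 (internal expansion) + 2 (introduction) = 13.
The elision shares a bar with the next section but does not change this unit's count.

13 measures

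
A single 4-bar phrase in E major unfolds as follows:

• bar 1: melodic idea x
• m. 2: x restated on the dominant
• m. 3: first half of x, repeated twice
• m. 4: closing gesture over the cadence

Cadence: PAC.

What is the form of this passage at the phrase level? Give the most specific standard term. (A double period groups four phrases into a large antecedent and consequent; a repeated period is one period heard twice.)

Basic idea (bar 1) + its repetition (m. 2) form the presentation; fragmentation and cadence (mm. 3–4) form the continuation — the 4-bar whole is a sentence.

sentence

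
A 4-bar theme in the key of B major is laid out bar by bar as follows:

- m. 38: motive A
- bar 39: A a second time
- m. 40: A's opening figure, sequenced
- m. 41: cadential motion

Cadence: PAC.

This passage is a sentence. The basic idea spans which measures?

The presentation of a sentence is the basic idea (measure 38) plus its repetition (bar 39); the basic idea is therefore m. 38.

measures 38–38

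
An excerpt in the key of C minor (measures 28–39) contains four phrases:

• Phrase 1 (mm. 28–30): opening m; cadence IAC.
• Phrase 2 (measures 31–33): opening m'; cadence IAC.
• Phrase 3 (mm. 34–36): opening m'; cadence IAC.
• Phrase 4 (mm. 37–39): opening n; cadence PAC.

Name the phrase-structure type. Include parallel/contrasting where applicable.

parallel double period

Four phrases in two halves: the first half (mm. 28–33) ends with an imperfect authentic cadence, the second (measures 34-39) with a perfect authentic cadence — a large antecedent–consequent pair, i.e. a double period.
Phrase 3 begins with the same material as phrase 1, making it parallel.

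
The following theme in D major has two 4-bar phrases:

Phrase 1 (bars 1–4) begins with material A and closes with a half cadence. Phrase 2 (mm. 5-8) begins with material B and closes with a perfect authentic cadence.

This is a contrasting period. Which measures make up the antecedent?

The phrase ending with the weaker cadence (half cadence) is the antecedent; the one ending more conclusively (perfect authentic cadence) is the consequent. The antecedent is measures 1–4.

measures 1–4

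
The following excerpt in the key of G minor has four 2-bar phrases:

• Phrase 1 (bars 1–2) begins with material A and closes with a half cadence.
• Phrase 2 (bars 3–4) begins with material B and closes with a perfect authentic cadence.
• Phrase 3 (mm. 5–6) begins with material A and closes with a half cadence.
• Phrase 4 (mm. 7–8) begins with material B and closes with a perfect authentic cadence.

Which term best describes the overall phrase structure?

The cadence pattern HC–PAC–HC–PAC is weak–strong twice, and phrases 3–4 restate phrases 1–2: a period heard twice, not a double period (which would end weakly at phrase 2).

repeated period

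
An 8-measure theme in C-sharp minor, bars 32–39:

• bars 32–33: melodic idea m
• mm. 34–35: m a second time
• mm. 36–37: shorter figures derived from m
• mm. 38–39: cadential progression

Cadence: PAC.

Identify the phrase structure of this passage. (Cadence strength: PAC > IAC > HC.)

Basic idea (mm. 32-33) + its repetition (mm. 34–35) form the presentation; fragmentation and cadence (measures 36–39) form the continuation — the 8-bar whole is a sentence.

sentence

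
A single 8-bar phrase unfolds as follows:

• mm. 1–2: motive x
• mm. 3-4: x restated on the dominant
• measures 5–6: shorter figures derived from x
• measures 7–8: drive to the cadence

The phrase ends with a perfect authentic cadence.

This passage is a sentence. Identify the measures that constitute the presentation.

The presentation of a sentence is the basic idea (measures 1–2) plus its repetition (bars 3–4); the presentation is therefore mm. 1-4.

measures 1–4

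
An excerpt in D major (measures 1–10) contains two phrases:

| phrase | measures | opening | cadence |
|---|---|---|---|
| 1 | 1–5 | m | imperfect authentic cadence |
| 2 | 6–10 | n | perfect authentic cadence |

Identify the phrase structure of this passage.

Phrase 1 ends with an imperfect authentic cadence (weaker) and phrase 2 with a perfect authentic cadence (stronger): antecedent + consequent = a period.
The two phrases open with different material (m / n), so the period is contrasting.

contrasting period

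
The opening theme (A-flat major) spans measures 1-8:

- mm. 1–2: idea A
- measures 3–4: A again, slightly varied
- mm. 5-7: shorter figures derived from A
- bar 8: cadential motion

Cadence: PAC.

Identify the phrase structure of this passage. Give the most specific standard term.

sentence

Basic idea (mm. 1–2) + its repetition (mm. 3–4) form the presentation; fragmentation and cadence (bars 5–8) form the continuation — the 8-bar whole is a sentence.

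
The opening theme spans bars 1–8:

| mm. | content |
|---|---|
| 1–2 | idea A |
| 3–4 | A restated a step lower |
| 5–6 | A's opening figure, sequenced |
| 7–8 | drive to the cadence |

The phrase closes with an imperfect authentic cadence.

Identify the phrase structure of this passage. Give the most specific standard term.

sentence

Basic idea (mm. 1–2) + its repetition (mm. 3–4) form the presentation; fragmentation and cadence (bars 5-8) form the continuation — the 8-bar whole is a sentence.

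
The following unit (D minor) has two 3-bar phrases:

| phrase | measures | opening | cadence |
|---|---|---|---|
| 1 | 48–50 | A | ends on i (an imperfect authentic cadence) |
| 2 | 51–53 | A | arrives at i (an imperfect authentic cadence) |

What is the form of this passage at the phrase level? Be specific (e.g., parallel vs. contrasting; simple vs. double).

repeated phrase

Both phrases have the same opening (A) and the same cadence (imperfect authentic cadence): the second is a restatement, not a consequent, so this is a repeated phrase rather than a period.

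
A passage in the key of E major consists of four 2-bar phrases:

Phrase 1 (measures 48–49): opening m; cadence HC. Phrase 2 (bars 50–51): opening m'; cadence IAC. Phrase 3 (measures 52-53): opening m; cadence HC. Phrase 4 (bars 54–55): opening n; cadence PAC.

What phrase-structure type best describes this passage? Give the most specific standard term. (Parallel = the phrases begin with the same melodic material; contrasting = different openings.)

parallel double period

Four phrases in two halves: the first half (mm. 48–51) ends with an imperfect authentic cadence, the second (mm. 52–55) with a perfect authentic cadence — a large antecedent–consequent pair, i.e. a double period.
Phrase 3 begins with the same material as phrase 1, making it parallel.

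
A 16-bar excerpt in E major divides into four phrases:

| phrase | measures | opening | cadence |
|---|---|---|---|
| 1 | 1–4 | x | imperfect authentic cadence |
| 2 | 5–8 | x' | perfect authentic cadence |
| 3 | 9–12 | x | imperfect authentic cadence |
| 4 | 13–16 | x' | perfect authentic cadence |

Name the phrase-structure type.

The cadence pattern IAC–PAC–IAC–PAC is weak–strong twice, and phrases 3–4 restate phrases 1–2: a period heard twice, not a double period (which would end weakly at phrase 2).

repeated period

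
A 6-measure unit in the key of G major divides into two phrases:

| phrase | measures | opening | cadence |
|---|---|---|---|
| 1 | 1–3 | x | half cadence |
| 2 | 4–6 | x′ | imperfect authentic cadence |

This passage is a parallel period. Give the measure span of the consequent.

measures 4–6

The antecedent is the phrase ending with the weaker cadence (half cadence, phrase 1) and the consequent the one ending more conclusively (imperfect authentic cadence, phrase 2); the consequent is mm. 4-6.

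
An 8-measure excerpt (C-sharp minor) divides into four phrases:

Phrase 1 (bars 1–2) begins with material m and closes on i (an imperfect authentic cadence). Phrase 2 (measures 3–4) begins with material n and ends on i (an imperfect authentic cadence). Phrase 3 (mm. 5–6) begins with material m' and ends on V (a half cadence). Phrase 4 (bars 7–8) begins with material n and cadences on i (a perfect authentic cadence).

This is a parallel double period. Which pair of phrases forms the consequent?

In a double period the first pair of phrases (ending imperfect authentic cadence) is the large antecedent and the second pair (ending perfect authentic cadence) is the large consequent; the consequent is phrases 3 and 4.

phrases 3 and 4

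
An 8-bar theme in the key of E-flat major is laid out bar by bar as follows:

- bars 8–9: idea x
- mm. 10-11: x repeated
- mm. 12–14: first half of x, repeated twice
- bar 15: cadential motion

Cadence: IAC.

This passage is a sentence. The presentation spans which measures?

measures 8–11

The presentation of a sentence is the basic idea (measures 8-9) plus its repetition (mm. 10–11); the presentation is therefore mm. 8–11.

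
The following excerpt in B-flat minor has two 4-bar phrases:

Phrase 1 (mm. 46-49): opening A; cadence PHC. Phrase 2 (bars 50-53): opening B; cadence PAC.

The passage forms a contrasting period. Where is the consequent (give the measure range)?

The antecedent is the phrase ending with the weaker cadence (Phrygian half cadence, phrase 1) and the consequent the one ending more conclusively (perfect authentic cadence, phrase 2); the consequent is mm. 50-53.

measures 50–53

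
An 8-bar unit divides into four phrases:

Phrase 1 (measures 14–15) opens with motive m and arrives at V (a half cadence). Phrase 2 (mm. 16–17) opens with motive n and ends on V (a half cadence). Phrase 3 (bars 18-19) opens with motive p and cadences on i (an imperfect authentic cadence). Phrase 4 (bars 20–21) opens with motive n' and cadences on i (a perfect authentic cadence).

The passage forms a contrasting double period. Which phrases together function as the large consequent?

phrases 3 and 4

In a double period the first pair of phrases (ending half cadence) is the large antecedent and the second pair (ending perfect authentic cadence) is the large consequent; the consequent is phrases 3 and 4.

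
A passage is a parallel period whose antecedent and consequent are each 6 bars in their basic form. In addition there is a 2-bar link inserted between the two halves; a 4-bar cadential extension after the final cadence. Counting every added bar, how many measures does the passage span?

Basic parallel period: 6 + 6 = 12 bars.
12 (basic form) + 2 (link) + 4 (cadential extension) = 18.

18 measures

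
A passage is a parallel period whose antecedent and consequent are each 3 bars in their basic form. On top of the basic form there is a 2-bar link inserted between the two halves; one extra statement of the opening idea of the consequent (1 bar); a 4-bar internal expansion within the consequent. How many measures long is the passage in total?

13 measures

Basic parallel period: 3 + 3 = 6 bars.
6 (basic form) + 2 (link) + 1 (extra statement) + 4 (internal expansion) = 13.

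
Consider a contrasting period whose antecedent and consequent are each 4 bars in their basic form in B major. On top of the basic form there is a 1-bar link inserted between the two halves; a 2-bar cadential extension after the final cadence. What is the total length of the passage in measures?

Basic contrasting period: 4 + 4 = 8 bars.
8 (basic form) + 1 (link) + 2 (cadential extension) = 11.

11 measures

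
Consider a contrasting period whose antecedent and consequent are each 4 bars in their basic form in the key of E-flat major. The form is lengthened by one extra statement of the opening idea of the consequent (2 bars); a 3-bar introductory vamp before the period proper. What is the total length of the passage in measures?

Basic contrasting period: 4 + 4 = 8 bars.
8 (basic form) + 2 (extra statement) + 3 (introduction) = 13.

13 measures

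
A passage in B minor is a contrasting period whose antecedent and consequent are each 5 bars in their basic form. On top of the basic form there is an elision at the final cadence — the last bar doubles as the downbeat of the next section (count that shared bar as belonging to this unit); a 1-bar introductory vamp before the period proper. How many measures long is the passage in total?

11 measures

Basic contrasting period: 5 + 5 = 10 bars.
10 (basic form) + 1 (introduction) = 11.
The elision shares a bar with the next section but does not change this unit's count.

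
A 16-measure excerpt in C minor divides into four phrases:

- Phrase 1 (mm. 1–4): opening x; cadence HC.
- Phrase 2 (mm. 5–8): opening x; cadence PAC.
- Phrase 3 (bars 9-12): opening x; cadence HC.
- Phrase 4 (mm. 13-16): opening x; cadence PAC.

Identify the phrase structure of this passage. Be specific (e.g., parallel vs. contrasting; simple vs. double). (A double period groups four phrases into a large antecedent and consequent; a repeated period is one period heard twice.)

repeated period

The cadence pattern HC–PAC–HC–PAC is weak–strong twice, and phrases 3–4 restate phrases 1–2: a period heard twice, not a double period (which would end weakly at phrase 2).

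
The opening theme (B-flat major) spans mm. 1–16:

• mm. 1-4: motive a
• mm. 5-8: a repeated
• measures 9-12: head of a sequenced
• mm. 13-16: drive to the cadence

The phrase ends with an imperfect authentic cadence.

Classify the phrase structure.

sentence

Basic idea (mm. 1–4) + its repetition (measures 5–8) form the presentation; fragmentation and cadence (measures 9-16) form the continuation — the 16-bar whole is a sentence.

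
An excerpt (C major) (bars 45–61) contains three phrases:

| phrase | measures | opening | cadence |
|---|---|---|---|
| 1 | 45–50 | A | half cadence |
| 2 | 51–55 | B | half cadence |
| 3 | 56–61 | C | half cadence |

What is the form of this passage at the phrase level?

phrase group

The final phrase closes with a half cadence, which is not stronger than the preceding half cadence; the 3 phrases lack an overall antecedent–consequent design and so form a phrase group.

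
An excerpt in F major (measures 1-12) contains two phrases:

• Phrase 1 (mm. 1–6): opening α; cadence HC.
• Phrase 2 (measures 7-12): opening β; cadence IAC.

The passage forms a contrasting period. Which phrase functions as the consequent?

The phrase ending with the weaker cadence (half cadence) is the antecedent; the one ending more conclusively (imperfect authentic cadence) is the consequent. The consequent is phrase 2.

phrase 2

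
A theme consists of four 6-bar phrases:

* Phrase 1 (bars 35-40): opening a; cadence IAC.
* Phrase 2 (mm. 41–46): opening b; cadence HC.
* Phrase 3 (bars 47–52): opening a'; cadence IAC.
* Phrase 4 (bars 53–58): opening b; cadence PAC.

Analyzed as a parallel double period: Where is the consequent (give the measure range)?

measures 47–58

In a double period the four phrases pair into a large antecedent (phrases 1–2, ending half cadence) and a large consequent (phrases 3–4, ending perfect authentic cadence). The consequent spans measures 47–58.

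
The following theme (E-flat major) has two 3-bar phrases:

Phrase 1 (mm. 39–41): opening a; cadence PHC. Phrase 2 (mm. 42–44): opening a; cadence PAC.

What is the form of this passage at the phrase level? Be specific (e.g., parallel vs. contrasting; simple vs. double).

parallel period

Phrase 1 ends with a Phrygian half cadence (weaker) and phrase 2 with a perfect authentic cadence (stronger): antecedent + consequent = a period.
The two phrases open with the same material (a / a), so the period is parallel.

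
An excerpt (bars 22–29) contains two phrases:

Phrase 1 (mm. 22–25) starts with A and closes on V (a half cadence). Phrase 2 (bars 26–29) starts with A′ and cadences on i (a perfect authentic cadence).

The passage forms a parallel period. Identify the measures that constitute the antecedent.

The antecedent is the phrase ending with the weaker cadence (half cadence, phrase 1) and the consequent the one ending more conclusively (perfect authentic cadence, phrase 2); the antecedent is measures 22–25.

measures 22–25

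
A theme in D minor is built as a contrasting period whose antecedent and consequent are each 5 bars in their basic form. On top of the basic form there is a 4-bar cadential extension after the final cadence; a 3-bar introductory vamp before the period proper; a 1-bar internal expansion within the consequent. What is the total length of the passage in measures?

Basic contrasting period: 5 + 5 = 10 bars.
10 (basic form) + 4 (cadential extension) + 3 (introduction) + 1 (internal expansion) = 18.

18 measures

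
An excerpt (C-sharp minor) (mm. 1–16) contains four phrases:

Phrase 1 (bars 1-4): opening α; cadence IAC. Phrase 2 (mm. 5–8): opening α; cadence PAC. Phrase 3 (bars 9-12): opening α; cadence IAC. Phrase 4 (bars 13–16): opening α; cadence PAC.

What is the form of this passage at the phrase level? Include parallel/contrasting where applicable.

The cadence pattern IAC–PAC–IAC–PAC is weak–strong twice, and phrases 3–4 restate phrases 1–2: a period heard twice, not a double period (which would end weakly at phrase 2).

repeated period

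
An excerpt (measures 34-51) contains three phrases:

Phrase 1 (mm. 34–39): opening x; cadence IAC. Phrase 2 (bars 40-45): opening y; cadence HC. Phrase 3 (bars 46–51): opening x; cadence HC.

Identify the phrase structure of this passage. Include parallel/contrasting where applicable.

phrase group

The final phrase closes with a half cadence, which is not stronger than the preceding half cadence; the 3 phrases lack an overall antecedent–consequent design and so form a phrase group.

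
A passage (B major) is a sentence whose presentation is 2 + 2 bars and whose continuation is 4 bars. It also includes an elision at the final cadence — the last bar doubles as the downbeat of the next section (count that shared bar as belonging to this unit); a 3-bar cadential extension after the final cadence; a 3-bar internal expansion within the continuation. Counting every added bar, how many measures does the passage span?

Basic sentence: 2 + 2 + 4 = 8 bars.
8 (basic form) + 3 (cadential extension) + 3 (internal expansion) = 14.
The elision shares a bar with the next section but does not change this unit's count.

14 measures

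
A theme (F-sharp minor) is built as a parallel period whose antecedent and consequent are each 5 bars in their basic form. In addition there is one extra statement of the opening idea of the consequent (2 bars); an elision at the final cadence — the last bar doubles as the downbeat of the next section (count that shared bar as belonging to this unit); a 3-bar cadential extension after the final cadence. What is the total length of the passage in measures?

15 measures

Basic parallel period: 5 + 5 = 10 bars.
10 (basic form) + 2 (extra statement) + 3 (cadential extension) = 15.
The elision shares a bar with the next section but does not change this unit's count.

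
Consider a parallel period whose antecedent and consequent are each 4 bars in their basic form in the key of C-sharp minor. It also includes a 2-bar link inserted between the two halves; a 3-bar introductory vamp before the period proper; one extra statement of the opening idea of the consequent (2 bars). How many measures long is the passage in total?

Basic parallel period: 4 + 4 = 8 bars.
8 (basic form) + 2 (link) + 3 (introduction) + 2 (extra statement) = 15.

15 measures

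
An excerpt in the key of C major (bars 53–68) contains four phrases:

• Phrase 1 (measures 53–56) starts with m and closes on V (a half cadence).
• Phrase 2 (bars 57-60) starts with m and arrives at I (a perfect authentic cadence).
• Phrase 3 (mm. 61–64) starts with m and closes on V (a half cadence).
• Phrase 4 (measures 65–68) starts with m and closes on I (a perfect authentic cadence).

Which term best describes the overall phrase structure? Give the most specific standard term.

The cadence pattern HC–PAC–HC–PAC is weak–strong twice, and phrases 3–4 restate phrases 1–2: a period heard twice, not a double period (which would end weakly at phrase 2).

repeated period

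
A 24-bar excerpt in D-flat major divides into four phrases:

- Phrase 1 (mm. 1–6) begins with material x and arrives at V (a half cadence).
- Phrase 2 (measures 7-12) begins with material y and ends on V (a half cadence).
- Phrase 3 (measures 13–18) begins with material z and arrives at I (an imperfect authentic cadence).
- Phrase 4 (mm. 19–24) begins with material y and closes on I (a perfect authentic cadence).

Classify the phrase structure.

contrasting double period

Four phrases in two halves: the first half (mm. 1-12) ends with a half cadence, the second (mm. 13-24) with a perfect authentic cadence — a large antecedent–consequent pair, i.e. a double period.
Phrase 3 begins with different material from phrase 1, making it contrasting.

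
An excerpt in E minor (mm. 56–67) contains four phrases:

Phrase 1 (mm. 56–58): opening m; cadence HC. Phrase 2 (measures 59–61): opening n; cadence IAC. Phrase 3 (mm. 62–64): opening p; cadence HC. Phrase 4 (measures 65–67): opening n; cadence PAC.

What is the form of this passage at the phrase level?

contrasting double period

Four phrases in two halves: the first half (mm. 56–61) ends with an imperfect authentic cadence, the second (mm. 62–67) with a perfect authentic cadence — a large antecedent–consequent pair, i.e. a double period.
Phrase 3 begins with different material from phrase 1, making it contrasting.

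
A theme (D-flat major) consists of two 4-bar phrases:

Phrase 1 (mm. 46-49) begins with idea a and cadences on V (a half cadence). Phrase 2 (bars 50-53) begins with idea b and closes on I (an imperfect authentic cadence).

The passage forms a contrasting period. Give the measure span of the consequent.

The phrase ending with the weaker cadence (half cadence) is the antecedent; the one ending more conclusively (imperfect authentic cadence) is the consequent. The consequent is measures 50–53.

measures 50–53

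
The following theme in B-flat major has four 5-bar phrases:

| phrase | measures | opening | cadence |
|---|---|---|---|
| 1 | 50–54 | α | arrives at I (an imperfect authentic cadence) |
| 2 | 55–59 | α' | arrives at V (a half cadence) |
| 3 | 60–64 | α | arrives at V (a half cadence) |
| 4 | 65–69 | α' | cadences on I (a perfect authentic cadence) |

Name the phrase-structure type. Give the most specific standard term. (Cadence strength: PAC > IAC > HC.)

parallel double period

Four phrases in two halves: the first half (measures 50–59) ends with a half cadence, the second (measures 60–69) with a perfect authentic cadence — a large antecedent–consequent pair, i.e. a double period.
Phrase 3 begins with the same material as phrase 1, making it parallel.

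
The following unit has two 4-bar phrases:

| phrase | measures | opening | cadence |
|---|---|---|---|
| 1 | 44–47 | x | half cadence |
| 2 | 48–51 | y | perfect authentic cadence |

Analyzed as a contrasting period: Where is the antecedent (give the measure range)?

measures 44–47

The antecedent is the phrase ending with the weaker cadence (half cadence, phrase 1) and the consequent the one ending more conclusively (perfect authentic cadence, phrase 2); the antecedent is mm. 44-47.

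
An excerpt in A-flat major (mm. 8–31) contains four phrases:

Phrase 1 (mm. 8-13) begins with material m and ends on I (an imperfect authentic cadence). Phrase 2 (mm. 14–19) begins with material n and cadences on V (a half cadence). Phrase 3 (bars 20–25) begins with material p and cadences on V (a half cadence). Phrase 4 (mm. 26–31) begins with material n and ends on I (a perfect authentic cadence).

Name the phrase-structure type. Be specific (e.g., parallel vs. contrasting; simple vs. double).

Four phrases in two halves: the first half (bars 8–19) ends with a half cadence, the second (bars 20–31) with a perfect authentic cadence — a large antecedent–consequent pair, i.e. a double period.
Phrase 3 begins with different material from phrase 1, making it contrasting.

contrasting double period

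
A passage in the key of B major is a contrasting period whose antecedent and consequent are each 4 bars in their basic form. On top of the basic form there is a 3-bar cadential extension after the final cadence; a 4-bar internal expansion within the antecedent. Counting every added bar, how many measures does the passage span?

15 measures

Basic contrasting period: 4 + 4 = 8 bars.
8 (basic form) + 3 (cadential extension) + 4 (internal expansion) = 15.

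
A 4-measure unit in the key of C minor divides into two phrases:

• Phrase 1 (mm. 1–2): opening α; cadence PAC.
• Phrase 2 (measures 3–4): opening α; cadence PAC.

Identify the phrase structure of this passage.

repeated phrase

Both phrases have the same opening (α) and the same cadence (perfect authentic cadence): the second is a restatement, not a consequent, so this is a repeated phrase rather than a period.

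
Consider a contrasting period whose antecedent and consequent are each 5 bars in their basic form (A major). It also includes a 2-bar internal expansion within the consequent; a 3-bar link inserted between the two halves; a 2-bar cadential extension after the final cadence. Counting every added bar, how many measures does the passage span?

17 measures

Basic contrasting period: 5 + 5 = 10 bars.
10 (basic form) + 2 (internal expansion) + 3 (link) + 2 (cadential extension) = 17.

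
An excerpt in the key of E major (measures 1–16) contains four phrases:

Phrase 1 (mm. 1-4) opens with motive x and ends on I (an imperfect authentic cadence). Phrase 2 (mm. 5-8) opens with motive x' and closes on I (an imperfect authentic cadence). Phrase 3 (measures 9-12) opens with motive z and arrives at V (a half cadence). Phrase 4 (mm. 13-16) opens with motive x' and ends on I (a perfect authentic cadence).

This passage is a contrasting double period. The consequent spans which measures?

In a double period the four phrases pair into a large antecedent (phrases 1–2, ending imperfect authentic cadence) and a large consequent (phrases 3–4, ending perfect authentic cadence). The consequent spans bars 9-16.

measures 9–16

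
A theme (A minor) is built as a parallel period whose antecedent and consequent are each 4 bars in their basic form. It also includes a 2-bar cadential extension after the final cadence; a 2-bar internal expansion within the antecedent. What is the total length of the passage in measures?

Basic parallel period: 4 + 4 = 8 bars.
8 (basic form) + 2 (cadential extension) + 2 (internal expansion) = 12.

12 measures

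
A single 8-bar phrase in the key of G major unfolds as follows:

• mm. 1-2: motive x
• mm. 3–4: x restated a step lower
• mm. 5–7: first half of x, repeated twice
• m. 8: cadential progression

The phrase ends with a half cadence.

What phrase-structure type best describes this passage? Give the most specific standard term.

sentence

Basic idea (mm. 1-2) + its repetition (mm. 3–4) form the presentation; fragmentation and cadence (measures 5–8) form the continuation — the 8-bar whole is a sentence.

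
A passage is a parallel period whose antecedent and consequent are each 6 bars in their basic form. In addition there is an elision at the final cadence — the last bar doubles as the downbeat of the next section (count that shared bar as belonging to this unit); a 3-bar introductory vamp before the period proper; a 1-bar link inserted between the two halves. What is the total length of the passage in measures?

Basic parallel period: 6 + 6 = 12 bars.
12 (basic form) + 3 (introduction) + 1 (link) = 16.
The elision shares a bar with the next section but does not change this unit's count.

16 measures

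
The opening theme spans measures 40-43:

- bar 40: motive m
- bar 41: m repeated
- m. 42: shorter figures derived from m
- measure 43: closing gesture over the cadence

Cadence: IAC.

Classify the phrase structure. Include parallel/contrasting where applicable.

Basic idea (measure 40) + its repetition (m. 41) form the presentation; fragmentation and cadence (bars 42–43) form the continuation — the 4-bar whole is a sentence.

sentence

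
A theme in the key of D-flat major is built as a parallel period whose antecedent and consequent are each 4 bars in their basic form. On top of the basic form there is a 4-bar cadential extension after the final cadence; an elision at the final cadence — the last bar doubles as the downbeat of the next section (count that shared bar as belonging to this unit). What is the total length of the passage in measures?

Basic parallel period: 4 + 4 = 8 bars.
8 (basic form) + 4 (cadential extension) = 12.
The elision shares a bar with the next section but does not change this unit's count.

12 measures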